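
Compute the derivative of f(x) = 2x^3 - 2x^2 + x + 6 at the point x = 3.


Differentiate f(x) = 2x^3 - 2x^2 + x + 6 term by term:
f'(x) = 6x^2 - 4x + 1
Substitute x = 3:
f'(3) = 6 * 3^2 - 4 * 3 + 1
= 54 - 12 + 1
= 43

43


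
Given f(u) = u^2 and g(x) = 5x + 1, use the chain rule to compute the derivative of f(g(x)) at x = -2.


Using the chain rule: (f(g(x)))' = f'(g(x)) * g'(x)
First, find g(-2):
g(-2) = 5 * (-2) + 1 = -9
Next, f'(u) = 2u
And g'(x) = 5
So f'(g(-2)) * g'(-2)
= 2 * (-9) * 5
= -90

-90


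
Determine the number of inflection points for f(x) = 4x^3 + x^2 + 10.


Inflection points occur where f''(x) = 0 and concavity changes.
f(x) = 4x^3 + x^2 + 10
f'(x) = 12x^2 + 2x
f''(x) = 24x + 2
Set f''(x) = 0:
24x + 2 = 0
x = -2 / 24 = -1/12
Since f''(x) is linear (degree 1), it changes sign at this point.
Therefore there is exactly 1 inflection point.

1


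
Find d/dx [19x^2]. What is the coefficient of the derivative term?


We apply the power rule: d/dx [ax^n] = a*n * x^(n-1)
d/dx [19x^2]
= 19 * 2 * x^(2-1)
= 38x
The coefficient is 38

38


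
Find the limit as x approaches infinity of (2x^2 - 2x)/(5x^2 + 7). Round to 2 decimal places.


For limits at infinity with equal-degree polynomials,
we compare leading coefficients.
Numerator leading term: 2x^2
Denominator leading term: 5x^2
Divide both by x^2:
lim = (2 - 2/x) / (5 + 7/x^2)
As x -> infinity, the 1/x and 1/x^2 terms vanish:
= 2/5 = 0.40

0.40


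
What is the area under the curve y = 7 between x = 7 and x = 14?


The area under a constant function y = 7 is a rectangle.
Width = 14 - 7 = 7
Height = 7
Area = width * height
= 7 * 7
= 49

49


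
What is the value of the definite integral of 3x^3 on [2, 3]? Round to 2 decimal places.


Find the antiderivative of 3x^3:
F(x) = 3/4 * x^4
Apply the Fundamental Theorem of Calculus:
F(3) - F(2)
= 3/4 * 3^4 - 3/4 * 2^4
= 3/4 * (81 - 16)
= 3/4 * 65
= 195/4 = 48.75

48.75


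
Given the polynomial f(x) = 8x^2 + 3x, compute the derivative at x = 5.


Differentiate term by term using power and sum rules:
f(x) = 8x^2 + 3x
f'(x) = 16x + 3
Substitute x = 5:
f'(5) = 16 * 5 + 3
= 80 + 3
= 83

83


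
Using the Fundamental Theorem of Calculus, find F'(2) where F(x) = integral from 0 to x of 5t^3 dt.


By the Fundamental Theorem of Calculus (Part 1):
If F(x) = integral from 0 to x of f(t) dt, then F'(x) = f(x)
Here f(t) = 5t^3
So F'(x) = 5x^3
Evaluate at x = 2:
F'(2) = 5 * 2^3
= 5 * 8
= 40

40


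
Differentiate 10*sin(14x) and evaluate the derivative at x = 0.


Apply the chain rule to differentiate 10*sin(14x):
d/dx [10*sin(14x)]
= 10 * cos(14x) * d/dx(14x)
= 10 * 14 * cos(14x)
= 140 * cos(14x)
Evaluate at x = 0:
= 140 * cos(0)
= 140 * 1
= 140

140


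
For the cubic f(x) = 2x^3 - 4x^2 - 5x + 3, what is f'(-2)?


Differentiate f(x) = 2x^3 - 4x^2 - 5x + 3 term by term:
f'(x) = 6x^2 - 8x - 5
Substitute x = -2:
f'(-2) = 6 * (-2)^2 - 8 * (-2) - 5
= 24 + 16 - 5
= 35

35


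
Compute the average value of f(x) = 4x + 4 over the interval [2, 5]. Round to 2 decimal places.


Average value = 1/(b-a) * integral from a to b of f(x) dx
First compute the integral of 4x + 4:
F(x) = 2x^2 + 4x
F(5) = 2 * 25 + 4 * 5 = 70
F(2) = 2 * 4 + 4 * 2 = 16
Integral = 70 - 16 = 54
Average = 54 / (5 - 2) = 54 / 3
= 18 = 18.00

18.00


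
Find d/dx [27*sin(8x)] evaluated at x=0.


Apply the chain rule to differentiate 27*sin(8x):
d/dx [27*sin(8x)]
= 27 * cos(8x) * d/dx(8x)
= 27 * 8 * cos(8x)
= 216 * cos(8x)
Evaluate at x = 0:
= 216 * cos(0)
= 216 * 1
= 216

216


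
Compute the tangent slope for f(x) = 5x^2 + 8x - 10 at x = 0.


The slope of the tangent line equals f'(x) at the point.
f(x) = 5x^2 + 8x - 10
f'(x) = 10x + 8
At x = 0:
f'(0) = 10 * 0 + 8
= 0 + 8
= 8

8


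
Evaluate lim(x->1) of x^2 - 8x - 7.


Since polynomials are continuous, we use direct substitution.
lim(x->1) of x^2 - 8x - 7
= 1 * 1^2 - 8 * 1 - 7
= 1 - 8 - 7
= -14

-14


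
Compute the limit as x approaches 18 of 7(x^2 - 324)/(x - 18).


Direct substitution gives 0/0, so we factor the numerator.
Factor: 7(x^2 - 324) = 7 * (x - 18)(x + 18)
Cancel the common factor (x - 18):
7(x^2 - 324)/(x - 18) = 7 * (x + 18)
Now substitute x = 18:
= 7 * (18 + 18) = 252

252


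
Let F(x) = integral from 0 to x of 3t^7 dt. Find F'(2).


By the Fundamental Theorem of Calculus (Part 1):
If F(x) = integral from 0 to x of f(t) dt, then F'(x) = f(x)
Here f(t) = 3t^7
So F'(x) = 3x^7
Evaluate at x = 2:
F'(2) = 3 * 2^7
= 3 * 128
= 384

384


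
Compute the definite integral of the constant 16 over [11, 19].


The integral of a constant k over [a, b] equals k * (b - a).
integral from 11 to 19 of 16 dx
= 16 * (19 - 11)
= 16 * 8
= 128

128


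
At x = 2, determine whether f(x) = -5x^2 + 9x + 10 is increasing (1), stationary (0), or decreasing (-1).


Compute f'(x) to determine behavior:
f'(x) = -10x + 9
f'(2) = -10 * 2 + 9
= -20 + 9
= -11
Since f'(2) < 0, the function is decreasing (-1)

-1


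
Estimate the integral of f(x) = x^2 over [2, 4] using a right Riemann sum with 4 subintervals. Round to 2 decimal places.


Right Riemann sum uses right endpoints of each subinterval.
Interval: [2, 4], n = 4
dx = (4 - 2) / 4 = 1/2
Right endpoints: [5/2, 3, 7/2, 4]
f values: [25/4, 9, 49/4, 16]
Sum = dx * (sum of f values)
= 1/2 * 87/2
= 87/4 = 21.75

21.75


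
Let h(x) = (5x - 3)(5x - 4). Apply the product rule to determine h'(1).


Let u(x) = 5x - 3 and v(x) = 5x - 4
u'(x) = 5
v'(x) = 5
Product rule: h'(x) = u'(x)*v(x) + u(x)*v'(x)
= 5 * (5x - 4) + (5x - 3) * 5
At x = 1:
u(1) = 5 * 1 - 3 = 2
v(1) = 5 * 1 - 4 = 1
h'(1) = 5 * 1 + 2 * 5
= 5 + 10
= 15

15


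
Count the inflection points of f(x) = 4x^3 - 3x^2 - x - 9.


Inflection points occur where f''(x) = 0 and concavity changes.
f(x) = 4x^3 - 3x^2 - x - 9
f'(x) = 12x^2 - 6x - 1
f''(x) = 24x - 6
Set f''(x) = 0:
24x - 6 = 0
x = 6 / 24 = 1/4
Since f''(x) is linear (degree 1), it changes sign at this point.
Therefore there is exactly 1 inflection point.

1


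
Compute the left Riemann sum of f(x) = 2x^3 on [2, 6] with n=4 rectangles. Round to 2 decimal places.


Left Riemann sum uses left endpoints of each subinterval.
Interval: [2, 6], n = 4
dx = (6 - 2) / 4 = 1
Left endpoints: [2, 3, 4, 5]
f values: [16, 54, 128, 250]
Sum = dx * (sum of f values)
= 1 * 448
= 448 = 448.00

448.00


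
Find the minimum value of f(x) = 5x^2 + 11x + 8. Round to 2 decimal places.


For a quadratic f(x) = ax^2 + bx + c with a > 0, the minimum is at the vertex.
Vertex x-coordinate: x = -b/(2a)
x = -(11) / (2 * 5)
x = -11/10
Substitute back to find the minimum value:
f(-11/10) = 5 * (-11/10)^2 + 11 * (-11/10) + 8
= 121/20 - 121/10 + 8
= 39/20 = 1.95

1.95


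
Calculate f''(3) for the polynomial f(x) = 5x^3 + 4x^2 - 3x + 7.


First derivative:
f'(x) = 15x^2 + 8x - 3
Second derivative:
f''(x) = 30x + 8
Substitute x = 3:
f''(3) = 30 * 3 + 8
= 90 + 8
= 98

98


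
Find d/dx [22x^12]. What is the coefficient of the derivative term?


We apply the power rule: d/dx [ax^n] = a*n * x^(n-1)
d/dx [22x^12]
= 22 * 12 * x^(12-1)
= 264x^11
The coefficient is 264

264


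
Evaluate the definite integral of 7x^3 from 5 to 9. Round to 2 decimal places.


Find the antiderivative of 7x^3:
F(x) = 7/4 * x^4
Apply the Fundamental Theorem of Calculus:
F(9) - F(5)
= 7/4 * 9^4 - 7/4 * 5^4
= 7/4 * (6561 - 625)
= 7/4 * 5936
= 10388 = 10388.00

10388.00


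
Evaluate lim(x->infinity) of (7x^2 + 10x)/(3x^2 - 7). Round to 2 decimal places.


For limits at infinity with equal-degree polynomials,
we compare leading coefficients.
Numerator leading term: 7x^2
Denominator leading term: 3x^2
Divide both by x^2:
lim = (7 + 10/x) / (3 - 7/x^2)
As x -> infinity, the 1/x and 1/x^2 terms vanish:
= 7/3 ≈ 2.33

2.33


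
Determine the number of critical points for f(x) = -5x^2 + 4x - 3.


Find where f'(x) = 0:
f'(x) = -10x + 4
Set f'(x) = 0:
-10x + 4 = 0
x = -4 / (-10) = 2/5
This is a linear equation in x, so there is exactly one solution.
Number of critical points: 1

1


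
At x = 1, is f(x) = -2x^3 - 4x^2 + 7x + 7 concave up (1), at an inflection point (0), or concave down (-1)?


Concavity is determined by the sign of f''(x).
f(x) = -2x^3 - 4x^2 + 7x + 7
f'(x) = -6x^2 - 8x + 7
f''(x) = -12x - 8
f''(1) = -12 * 1 - 8
= -12 - 8
= -20
Since f''(1) < 0, the function is concave down (-1)

-1


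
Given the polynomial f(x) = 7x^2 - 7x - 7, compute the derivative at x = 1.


Differentiate term by term using power and sum rules:
f(x) = 7x^2 - 7x - 7
f'(x) = 14x - 7
Substitute x = 1:
f'(1) = 14 * 1 - 7
= 14 - 7
= 7

7


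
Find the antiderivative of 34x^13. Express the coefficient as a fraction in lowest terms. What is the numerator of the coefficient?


Apply the power rule for integration:
integral of ax^n dx = a/(n+1) * x^(n+1) + C
integral of 34x^13 dx
= 34/14 * x^14 + C
= 17/7 * x^14 + C
The coefficient in lowest terms is 17/7, and its numerator is 17

17


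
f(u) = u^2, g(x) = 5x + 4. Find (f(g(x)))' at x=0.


Using the chain rule: (f(g(x)))' = f'(g(x)) * g'(x)
First, find g(0):
g(0) = 5 * 0 + 4 = 4
Next, f'(u) = 2u
And g'(x) = 5
So f'(g(0)) * g'(0)
= 2 * 4 * 5
= 40

40


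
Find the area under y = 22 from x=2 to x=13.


The area under a constant function y = 22 is a rectangle.
Width = 13 - 2 = 11
Height = 22
Area = width * height
= 11 * 22
= 242

242


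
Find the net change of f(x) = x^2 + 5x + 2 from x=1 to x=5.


Net change = f(b) - f(a)
f(x) = x^2 + 5x + 2
Compute f(5):
f(5) = 1 * 5^2 + 5 * 5 + 2
= 25 + 25 + 2
= 52
Compute f(1):
f(1) = 1 * 1^2 + 5 * 1 + 2
= 1 + 5 + 2
= 8
Net change = 52 - 8 = 44

44


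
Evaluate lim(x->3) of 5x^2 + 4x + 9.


Since polynomials are continuous, we use direct substitution.
lim(x->3) of 5x^2 + 4x + 9
= 5 * 3^2 + 4 * 3 + 9
= 45 + 12 + 9
= 66

66


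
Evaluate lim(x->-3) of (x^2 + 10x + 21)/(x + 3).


Direct substitution gives 0/0, so we factor the numerator.
Factor: (x^2 + 10x + 21) = (x + 3)(x + 7)
Cancel the common factor (x + 3):
(x^2 + 10x + 21)/(x + 3) = (x + 7)
Now substitute x = -3:
= (-3) - (-7) = 4

4


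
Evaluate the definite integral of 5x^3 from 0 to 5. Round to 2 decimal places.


Find the antiderivative of 5x^3:
F(x) = 5/4 * x^4
Apply the Fundamental Theorem of Calculus:
F(5) - F(0)
= 5/4 * 5^4 - 5/4 * 0^4
= 5/4 * (625 - 0)
= 5/4 * 625
= 3125/4 = 781.25

781.25


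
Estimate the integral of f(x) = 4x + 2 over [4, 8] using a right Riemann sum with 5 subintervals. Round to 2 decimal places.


Right Riemann sum uses right endpoints of each subinterval.
Interval: [4, 8], n = 5
dx = (8 - 4) / 5 = 4/5
Right endpoints: [24/5, 28/5, 32/5, 36/5, 8]
f values: [106/5, 122/5, 138/5, 154/5, 34]
Sum = dx * (sum of f values)
= 4/5 * 138
= 552/5 = 110.40

110.40


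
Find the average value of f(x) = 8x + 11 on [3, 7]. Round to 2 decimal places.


Average value = 1/(b-a) * integral from a to b of f(x) dx
First compute the integral of 8x + 11:
F(x) = 4x^2 + 11x
F(7) = 4 * 49 + 11 * 7 = 273
F(3) = 4 * 9 + 11 * 3 = 69
Integral = 273 - 69 = 204
Average = 204 / (7 - 3) = 204 / 4
= 51 = 51.00

51.00


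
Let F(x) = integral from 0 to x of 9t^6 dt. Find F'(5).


By the Fundamental Theorem of Calculus (Part 1):
If F(x) = integral from 0 to x of f(t) dt, then F'(x) = f(x)
Here f(t) = 9t^6
So F'(x) = 9x^6
Evaluate at x = 5:
F'(5) = 9 * 5^6
= 9 * 15625
= 140625

140625


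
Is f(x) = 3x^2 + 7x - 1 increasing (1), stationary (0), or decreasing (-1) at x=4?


Compute f'(x) to determine behavior:
f'(x) = 6x + 7
f'(4) = 6 * 4 + 7
= 24 + 7
= 31
Since f'(4) > 0, the function is increasing (1)

1


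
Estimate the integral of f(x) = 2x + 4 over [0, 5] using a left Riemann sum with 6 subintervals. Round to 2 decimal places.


Left Riemann sum uses left endpoints of each subinterval.
Interval: [0, 5], n = 6
dx = (5 - 0) / 6 = 5/6
Left endpoints: [0, 5/6, 5/3, 5/2, 10/3, 25/6]
f values: [4, 17/3, 22/3, 9, 32/3, 37/3]
Sum = dx * (sum of f values)
= 5/6 * 49
= 245/6 ≈ 40.83

40.83


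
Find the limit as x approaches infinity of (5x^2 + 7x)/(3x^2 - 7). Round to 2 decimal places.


For limits at infinity with equal-degree polynomials,
we compare leading coefficients.
Numerator leading term: 5x^2
Denominator leading term: 3x^2
Divide both by x^2:
lim = (5 + 7/x) / (3 - 7/x^2)
As x -> infinity, the 1/x and 1/x^2 terms vanish:
= 5/3 ≈ 1.67

1.67


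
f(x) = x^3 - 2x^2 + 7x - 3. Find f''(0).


First derivative:
f'(x) = 3x^2 - 4x + 7
Second derivative:
f''(x) = 6x - 4
Substitute x = 0:
f''(0) = 6 * 0 - 4
= 0 - 4
= -4

-4


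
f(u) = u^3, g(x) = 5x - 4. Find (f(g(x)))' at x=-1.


Using the chain rule: (f(g(x)))' = f'(g(x)) * g'(x)
First, find g(-1):
g(-1) = 5 * (-1) - 4 = -9
Next, f'(u) = 3u^2
And g'(x) = 5
So f'(g(-1)) * g'(-1)
= 3 * (-9)^2 * 5
= 3 * 81 * 5
= 1215

1215


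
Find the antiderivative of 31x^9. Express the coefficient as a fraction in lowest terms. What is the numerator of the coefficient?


Apply the power rule for integration:
integral of ax^n dx = a/(n+1) * x^(n+1) + C
integral of 31x^9 dx
= 31/10 * x^10 + C
The coefficient in lowest terms is 31/10, and its numerator is 31

31


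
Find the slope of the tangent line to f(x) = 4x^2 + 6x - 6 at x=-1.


The slope of the tangent line equals f'(x) at the point.
f(x) = 4x^2 + 6x - 6
f'(x) = 8x + 6
At x = -1:
f'(-1) = 8 * (-1) + 6
= -8 + 6
= -2

-2


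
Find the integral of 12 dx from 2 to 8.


The integral of a constant k over [a, b] equals k * (b - a).
integral from 2 to 8 of 12 dx
= 12 * (8 - 2)
= 12 * 6
= 72

72


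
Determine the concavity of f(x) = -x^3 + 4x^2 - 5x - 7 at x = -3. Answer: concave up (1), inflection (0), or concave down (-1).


Concavity is determined by the sign of f''(x).
f(x) = -x^3 + 4x^2 - 5x - 7
f'(x) = -3x^2 + 8x - 5
f''(x) = -6x + 8
f''(-3) = -6 * (-3) + 8
= 18 + 8
= 26
Since f''(-3) > 0, the function is concave up (1)

1


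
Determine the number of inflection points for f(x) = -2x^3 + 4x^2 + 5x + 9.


Inflection points occur where f''(x) = 0 and concavity changes.
f(x) = -2x^3 + 4x^2 + 5x + 9
f'(x) = -6x^2 + 8x + 5
f''(x) = -12x + 8
Set f''(x) = 0:
-12x + 8 = 0
x = -8 / (-12) = 2/3
Since f''(x) is linear (degree 1), it changes sign at this point.
Therefore there is exactly 1 inflection point.

1


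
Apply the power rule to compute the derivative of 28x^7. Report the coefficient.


We apply the power rule: d/dx [ax^n] = a*n * x^(n-1)
d/dx [28x^7]
= 28 * 7 * x^(7-1)
= 196x^6
The coefficient is 196

196


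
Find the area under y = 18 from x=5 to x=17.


The area under a constant function y = 18 is a rectangle.
Width = 17 - 5 = 12
Height = 18
Area = width * height
= 12 * 18
= 216

216


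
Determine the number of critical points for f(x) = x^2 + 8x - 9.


Find where f'(x) = 0:
f'(x) = 2x + 8
Set f'(x) = 0:
2x + 8 = 0
x = -8 / 2 = -4
This is a linear equation in x, so there is exactly one solution.
Number of critical points: 1

1


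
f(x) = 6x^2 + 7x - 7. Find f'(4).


Differentiate term by term using power and sum rules:
f(x) = 6x^2 + 7x - 7
f'(x) = 12x + 7
Substitute x = 4:
f'(4) = 12 * 4 + 7
= 48 + 7
= 55

55


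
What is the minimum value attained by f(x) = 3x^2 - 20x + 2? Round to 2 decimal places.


For a quadratic f(x) = ax^2 + bx + c with a > 0, the minimum is at the vertex.
Vertex x-coordinate: x = -b/(2a)
x = -(-20) / (2 * 3)
x = 20/6 = 10/3
Substitute back to find the minimum value:
f(10/3) = 3 * (10/3)^2 - 20 * (10/3) + 2
= 100/3 - 200/3 + 2
= -94/3 ≈ -31.33

-31.33


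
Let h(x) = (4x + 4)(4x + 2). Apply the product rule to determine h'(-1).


Let u(x) = 4x + 4 and v(x) = 4x + 2
u'(x) = 4
v'(x) = 4
Product rule: h'(x) = u'(x)*v(x) + u(x)*v'(x)
= 4 * (4x + 2) + (4x + 4) * 4
At x = -1:
u(-1) = 4 * (-1) + 4 = 0
v(-1) = 4 * (-1) + 2 = -2
h'(-1) = 4 * (-2) + 0 * 4
= -8 + 0
= -8

-8


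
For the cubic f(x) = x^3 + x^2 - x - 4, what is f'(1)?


Differentiate f(x) = x^3 + x^2 - x - 4 term by term:
f'(x) = 3x^2 + 2x - 1
Substitute x = 1:
f'(1) = 3 * 1^2 + 2 * 1 - 1
= 3 + 2 - 1
= 4

4


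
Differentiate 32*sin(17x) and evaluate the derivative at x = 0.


Apply the chain rule to differentiate 32*sin(17x):
d/dx [32*sin(17x)]
= 32 * cos(17x) * d/dx(17x)
= 32 * 17 * cos(17x)
= 544 * cos(17x)
Evaluate at x = 0:
= 544 * cos(0)
= 544 * 1
= 544

544


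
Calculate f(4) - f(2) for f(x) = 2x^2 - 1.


Net change = f(b) - f(a)
f(x) = 2x^2 - 1
Compute f(4):
f(4) = 2 * 4^2 + 0 * 4 - 1
= 32 + 0 - 1
= 31
Compute f(2):
f(2) = 2 * 2^2 + 0 * 2 - 1
= 8 + 0 - 1
= 7
Net change = 31 - 7 = 24

24


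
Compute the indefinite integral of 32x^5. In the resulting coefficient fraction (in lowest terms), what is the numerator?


Apply the power rule for integration:
integral of ax^n dx = a/(n+1) * x^(n+1) + C
integral of 32x^5 dx
= 32/6 * x^6 + C
= 16/3 * x^6 + C
The coefficient in lowest terms is 16/3, and its numerator is 16

16


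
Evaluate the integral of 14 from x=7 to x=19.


The integral of a constant k over [a, b] equals k * (b - a).
integral from 7 to 19 of 14 dx
= 14 * (19 - 7)
= 14 * 12
= 168

168


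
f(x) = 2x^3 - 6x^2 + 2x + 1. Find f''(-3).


First derivative:
f'(x) = 6x^2 - 12x + 2
Second derivative:
f''(x) = 12x - 12
Substitute x = -3:
f''(-3) = 12 * (-3) - 12
= -36 - 12
= -48

-48


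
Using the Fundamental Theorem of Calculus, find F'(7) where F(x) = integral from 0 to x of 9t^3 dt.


By the Fundamental Theorem of Calculus (Part 1):
If F(x) = integral from 0 to x of f(t) dt, then F'(x) = f(x)
Here f(t) = 9t^3
So F'(x) = 9x^3
Evaluate at x = 7:
F'(7) = 9 * 7^3
= 9 * 343
= 3087

3087


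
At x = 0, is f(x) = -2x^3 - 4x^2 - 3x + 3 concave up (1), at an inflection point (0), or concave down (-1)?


Concavity is determined by the sign of f''(x).
f(x) = -2x^3 - 4x^2 - 3x + 3
f'(x) = -6x^2 - 8x - 3
f''(x) = -12x - 8
f''(0) = -12 * 0 - 8
= 0 - 8
= -8
Since f''(0) < 0, the function is concave down (-1)

-1


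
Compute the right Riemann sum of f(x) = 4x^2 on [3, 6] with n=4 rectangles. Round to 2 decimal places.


Right Riemann sum uses right endpoints of each subinterval.
Interval: [3, 6], n = 4
dx = (6 - 3) / 4 = 3/4
Right endpoints: [15/4, 9/2, 21/4, 6]
f values: [225/4, 81, 441/4, 144]
Sum = dx * (sum of f values)
= 3/4 * 783/2
= 2349/8 ≈ 293.63

293.63


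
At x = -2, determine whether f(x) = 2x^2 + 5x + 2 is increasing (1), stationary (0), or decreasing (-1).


Compute f'(x) to determine behavior:
f'(x) = 4x + 5
f'(-2) = 4 * (-2) + 5
= -8 + 5
= -3
Since f'(-2) < 0, the function is decreasing (-1)

-1


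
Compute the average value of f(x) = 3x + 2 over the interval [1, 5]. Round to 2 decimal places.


Average value = 1/(b-a) * integral from a to b of f(x) dx
First compute the integral of 3x + 2:
F(x) = (3/2)x^2 + 2x
F(5) = 3/2 * 25 + 2 * 5 = 95/2
F(1) = 3/2 * 1 + 2 * 1 = 7/2
Integral = 95/2 - 7/2 = 44
Average = 44 / (5 - 1) = 44 / 4
= 11 = 11.00

11.00


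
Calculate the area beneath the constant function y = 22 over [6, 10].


The area under a constant function y = 22 is a rectangle.
Width = 10 - 6 = 4
Height = 22
Area = width * height
= 4 * 22
= 88

88


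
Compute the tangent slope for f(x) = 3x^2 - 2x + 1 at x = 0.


The slope of the tangent line equals f'(x) at the point.
f(x) = 3x^2 - 2x + 1
f'(x) = 6x - 2
At x = 0:
f'(0) = 6 * 0 - 2
= 0 - 2
= -2

-2


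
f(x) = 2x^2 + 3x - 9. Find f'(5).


Differentiate term by term using power and sum rules:
f(x) = 2x^2 + 3x - 9
f'(x) = 4x + 3
Substitute x = 5:
f'(5) = 4 * 5 + 3
= 20 + 3
= 23

23


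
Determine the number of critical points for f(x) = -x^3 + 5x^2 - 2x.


Find where f'(x) = 0:
f(x) = -x^3 + 5x^2 - 2x
f'(x) = -3x^2 + 10x - 2
This is a quadratic in x. Use the discriminant to count real roots.
Discriminant = (10)^2 - 4 * (-3) * (-2)
= 100 - 24
= 76
Since discriminant > 0, f'(x) = 0 has 2 real solutions.
Number of critical points: 2

2


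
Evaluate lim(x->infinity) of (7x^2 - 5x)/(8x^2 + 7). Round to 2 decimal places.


For limits at infinity with equal-degree polynomials,
we compare leading coefficients.
Numerator leading term: 7x^2
Denominator leading term: 8x^2
Divide both by x^2:
lim = (7 - 5/x) / (8 + 7/x^2)
As x -> infinity, the 1/x and 1/x^2 terms vanish:
= 7/8 ≈ 0.88

0.88


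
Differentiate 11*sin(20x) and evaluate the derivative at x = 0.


Apply the chain rule to differentiate 11*sin(20x):
d/dx [11*sin(20x)]
= 11 * cos(20x) * d/dx(20x)
= 11 * 20 * cos(20x)
= 220 * cos(20x)
Evaluate at x = 0:
= 220 * cos(0)
= 220 * 1
= 220

220


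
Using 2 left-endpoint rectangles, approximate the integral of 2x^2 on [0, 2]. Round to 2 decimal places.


Left Riemann sum uses left endpoints of each subinterval.
Interval: [0, 2], n = 2
dx = (2 - 0) / 2 = 1
Left endpoints: [0, 1]
f values: [0, 2]
Sum = dx * (sum of f values)
= 1 * 2
= 2 = 2.00

2.00


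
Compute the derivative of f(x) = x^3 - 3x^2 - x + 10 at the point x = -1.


Differentiate f(x) = x^3 - 3x^2 - x + 10 term by term:
f'(x) = 3x^2 - 6x - 1
Substitute x = -1:
f'(-1) = 3 * (-1)^2 - 6 * (-1) - 1
= 3 + 6 - 1
= 8

8


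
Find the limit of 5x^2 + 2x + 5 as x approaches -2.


Since polynomials are continuous, we use direct substitution.
lim(x->-2) of 5x^2 + 2x + 5
= 5 * (-2)^2 + 2 * (-2) + 5
= 20 - 4 + 5
= 21

21


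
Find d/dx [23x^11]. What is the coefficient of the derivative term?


We apply the power rule: d/dx [ax^n] = a*n * x^(n-1)
d/dx [23x^11]
= 23 * 11 * x^(11-1)
= 253x^10
The coefficient is 253

253


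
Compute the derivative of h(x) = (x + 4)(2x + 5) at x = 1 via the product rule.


Let u(x) = x + 4 and v(x) = 2x + 5
u'(x) = 1
v'(x) = 2
Product rule: h'(x) = u'(x)*v(x) + u(x)*v'(x)
= 1 * (2x + 5) + (x + 4) * 2
At x = 1:
u(1) = 1 * 1 + 4 = 5
v(1) = 2 * 1 + 5 = 7
h'(1) = 1 * 7 + 5 * 2
= 7 + 10
= 17

17


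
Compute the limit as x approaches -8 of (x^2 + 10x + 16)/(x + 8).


Direct substitution gives 0/0, so we factor the numerator.
Factor: (x^2 + 10x + 16) = (x + 8)(x + 2)
Cancel the common factor (x + 8):
(x^2 + 10x + 16)/(x + 8) = (x + 2)
Now substitute x = -8:
= (-8) - (-2) = -6

-6


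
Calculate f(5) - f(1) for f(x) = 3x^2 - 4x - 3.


Net change = f(b) - f(a)
f(x) = 3x^2 - 4x - 3
Compute f(5):
f(5) = 3 * 5^2 - 4 * 5 - 3
= 75 - 20 - 3
= 52
Compute f(1):
f(1) = 3 * 1^2 - 4 * 1 - 3
= 3 - 4 - 3
= -4
Net change = 52 - (-4) = 56

56


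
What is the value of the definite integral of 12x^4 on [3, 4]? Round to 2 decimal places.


Find the antiderivative of 12x^4:
F(x) = 12/5 * x^5
Apply the Fundamental Theorem of Calculus:
F(4) - F(3)
= 12/5 * 4^5 - 12/5 * 3^5
= 12/5 * (1024 - 243)
= 12/5 * 781
= 9372/5 = 1874.40

1874.40


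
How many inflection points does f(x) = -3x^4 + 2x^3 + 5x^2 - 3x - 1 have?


Inflection points occur where f''(x) = 0 and concavity changes.
f(x) = -3x^4 + 2x^3 + 5x^2 - 3x - 1
f'(x) = -12x^3 + 6x^2 + 10x - 3
f''(x) = -36x^2 + 12x + 10
This is a quadratic in x. Use the discriminant to count real roots.
Discriminant = (12)^2 - 4 * (-36) * 10
= 144 - (-1440)
= 1584
Since discriminant > 0, f''(x) = 0 has 2 distinct real solutions.
A quadratic with two distinct real roots changes sign at each root, so concavity changes at both.
Number of inflection points: 2

2


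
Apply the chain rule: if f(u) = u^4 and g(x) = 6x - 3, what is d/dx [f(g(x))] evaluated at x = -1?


Using the chain rule: (f(g(x)))' = f'(g(x)) * g'(x)
First, find g(-1):
g(-1) = 6 * (-1) - 3 = -9
Next, f'(u) = 4u^3
And g'(x) = 6
So f'(g(-1)) * g'(-1)
= 4 * (-9)^3 * 6
= 4 * (-729) * 6
= -17496

-17496


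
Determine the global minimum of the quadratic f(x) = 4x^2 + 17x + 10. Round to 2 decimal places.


For a quadratic f(x) = ax^2 + bx + c with a > 0, the minimum is at the vertex.
Vertex x-coordinate: x = -b/(2a)
x = -(17) / (2 * 4)
x = -17/8
Substitute back to find the minimum value:
f(-17/8) = 4 * (-17/8)^2 + 17 * (-17/8) + 10
= 289/16 - 289/8 + 10
= -129/16 ≈ -8.06

-8.06


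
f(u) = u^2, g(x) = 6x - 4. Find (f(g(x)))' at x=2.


Using the chain rule: (f(g(x)))' = f'(g(x)) * g'(x)
First, find g(2):
g(2) = 6 * 2 - 4 = 8
Next, f'(u) = 2u
And g'(x) = 6
So f'(g(2)) * g'(2)
= 2 * 8 * 6
= 96

96


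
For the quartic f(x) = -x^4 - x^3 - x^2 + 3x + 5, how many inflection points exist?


Inflection points occur where f''(x) = 0 and concavity changes.
f(x) = -x^4 - x^3 - x^2 + 3x + 5
f'(x) = -4x^3 - 3x^2 - 2x + 3
f''(x) = -12x^2 - 6x - 2
This is a quadratic in x. Use the discriminant to count real roots.
Discriminant = (-6)^2 - 4 * (-12) * (-2)
= 36 - 96
= -60
Since discriminant < 0, f''(x) = 0 has no real solutions.
Number of inflection points: 0

0


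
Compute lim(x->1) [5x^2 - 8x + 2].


Since polynomials are continuous, we use direct substitution.
lim(x->1) of 5x^2 - 8x + 2
= 5 * 1^2 - 8 * 1 + 2
= 5 - 8 + 2
= -1

-1


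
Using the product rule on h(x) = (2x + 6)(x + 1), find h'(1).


Let u(x) = 2x + 6 and v(x) = x + 1
u'(x) = 2
v'(x) = 1
Product rule: h'(x) = u'(x)*v(x) + u(x)*v'(x)
= 2 * (x + 1) + (2x + 6) * 1
At x = 1:
u(1) = 2 * 1 + 6 = 8
v(1) = 1 * 1 + 1 = 2
h'(1) = 2 * 2 + 8 * 1
= 4 + 8
= 12

12


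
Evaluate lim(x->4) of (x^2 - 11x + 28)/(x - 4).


Direct substitution gives 0/0, so we factor the numerator.
Factor: (x^2 - 11x + 28) = (x - 4)(x - 7)
Cancel the common factor (x - 4):
(x^2 - 11x + 28)/(x - 4) = (x - 7)
Now substitute x = 4:
= (4) - (7) = -3

-3


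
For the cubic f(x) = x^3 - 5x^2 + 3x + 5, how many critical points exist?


Find where f'(x) = 0:
f(x) = x^3 - 5x^2 + 3x + 5
f'(x) = 3x^2 - 10x + 3
This is a quadratic in x. Use the discriminant to count real roots.
Discriminant = (-10)^2 - 4 * 3 * 3
= 100 - 36
= 64
Since discriminant > 0, f'(x) = 0 has 2 real solutions.
Number of critical points: 2

2


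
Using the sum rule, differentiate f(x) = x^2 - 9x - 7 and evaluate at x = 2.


Differentiate term by term using power and sum rules:
f(x) = x^2 - 9x - 7
f'(x) = 2x - 9
Substitute x = 2:
f'(2) = 2 * 2 - 9
= 4 - 9
= -5

-5


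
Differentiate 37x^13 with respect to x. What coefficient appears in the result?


We apply the power rule: d/dx [ax^n] = a*n * x^(n-1)
d/dx [37x^13]
= 37 * 13 * x^(13-1)
= 481x^12
The coefficient is 481

481


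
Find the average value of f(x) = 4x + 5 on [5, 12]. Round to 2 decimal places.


Average value = 1/(b-a) * integral from a to b of f(x) dx
First compute the integral of 4x + 5:
F(x) = 2x^2 + 5x
F(12) = 2 * 144 + 5 * 12 = 348
F(5) = 2 * 25 + 5 * 5 = 75
Integral = 348 - 75 = 273
Average = 273 / (12 - 5) = 273 / 7
= 39 = 39.00

39.00


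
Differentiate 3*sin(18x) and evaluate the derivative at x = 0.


Apply the chain rule to differentiate 3*sin(18x):
d/dx [3*sin(18x)]
= 3 * cos(18x) * d/dx(18x)
= 3 * 18 * cos(18x)
= 54 * cos(18x)
Evaluate at x = 0:
= 54 * cos(0)
= 54 * 1
= 54

54


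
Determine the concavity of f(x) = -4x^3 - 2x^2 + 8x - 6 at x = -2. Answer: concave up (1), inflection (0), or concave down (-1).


Concavity is determined by the sign of f''(x).
f(x) = -4x^3 - 2x^2 + 8x - 6
f'(x) = -12x^2 - 4x + 8
f''(x) = -24x - 4
f''(-2) = -24 * (-2) - 4
= 48 - 4
= 44
Since f''(-2) > 0, the function is concave up (1)

1


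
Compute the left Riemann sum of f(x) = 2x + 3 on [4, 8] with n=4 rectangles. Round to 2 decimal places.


Left Riemann sum uses left endpoints of each subinterval.
Interval: [4, 8], n = 4
dx = (8 - 4) / 4 = 1
Left endpoints: [4, 5, 6, 7]
f values: [11, 13, 15, 17]
Sum = dx * (sum of f values)
= 1 * 56
= 56 = 56.00

56.00


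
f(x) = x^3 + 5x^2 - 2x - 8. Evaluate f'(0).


Differentiate f(x) = x^3 + 5x^2 - 2x - 8 term by term:
f'(x) = 3x^2 + 10x - 2
Substitute x = 0:
f'(0) = 3 * 0^2 + 10 * 0 - 2
= 0 + 0 - 2
= -2

-2


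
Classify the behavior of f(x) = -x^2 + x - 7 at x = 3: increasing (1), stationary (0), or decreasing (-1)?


Compute f'(x) to determine behavior:
f'(x) = -2x + 1
f'(3) = -2 * 3 + 1
= -6 + 1
= -5
Since f'(3) < 0, the function is decreasing (-1)

-1


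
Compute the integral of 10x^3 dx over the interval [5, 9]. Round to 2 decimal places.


Find the antiderivative of 10x^3:
F(x) = 10/4 * x^4
Apply the Fundamental Theorem of Calculus:
F(9) - F(5)
= 10/4 * 9^4 - 10/4 * 5^4
= 10/4 * (6561 - 625)
= 10/4 * 5936
= 14840 = 14840.00

14840.00


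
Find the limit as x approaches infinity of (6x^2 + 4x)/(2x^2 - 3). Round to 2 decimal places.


For limits at infinity with equal-degree polynomials,
we compare leading coefficients.
Numerator leading term: 6x^2
Denominator leading term: 2x^2
Divide both by x^2:
lim = (6 + 4/x) / (2 - 3/x^2)
As x -> infinity, the 1/x and 1/x^2 terms vanish:
= 6/2 = 3 = 3.00

3.00


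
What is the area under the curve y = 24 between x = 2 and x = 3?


The area under a constant function y = 24 is a rectangle.
Width = 3 - 2 = 1
Height = 24
Area = width * height
= 1 * 24
= 24

24


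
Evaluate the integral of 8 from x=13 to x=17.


The integral of a constant k over [a, b] equals k * (b - a).
integral from 13 to 17 of 8 dx
= 8 * (17 - 13)
= 8 * 4
= 32

32


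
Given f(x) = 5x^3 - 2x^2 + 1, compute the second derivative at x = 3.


First derivative:
f'(x) = 15x^2 - 4x
Second derivative:
f''(x) = 30x - 4
Substitute x = 3:
f''(3) = 30 * 3 - 4
= 90 - 4
= 86

86


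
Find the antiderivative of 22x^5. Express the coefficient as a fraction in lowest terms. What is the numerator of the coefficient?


Apply the power rule for integration:
integral of ax^n dx = a/(n+1) * x^(n+1) + C
integral of 22x^5 dx
= 22/6 * x^6 + C
= 11/3 * x^6 + C
The coefficient in lowest terms is 11/3, and its numerator is 11

11


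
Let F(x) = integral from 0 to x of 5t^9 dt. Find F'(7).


By the Fundamental Theorem of Calculus (Part 1):
If F(x) = integral from 0 to x of f(t) dt, then F'(x) = f(x)
Here f(t) = 5t^9
So F'(x) = 5x^9
Evaluate at x = 7:
F'(7) = 5 * 7^9
= 5 * 40353607
= 201768035

201768035


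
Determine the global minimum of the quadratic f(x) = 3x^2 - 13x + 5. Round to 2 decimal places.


For a quadratic f(x) = ax^2 + bx + c with a > 0, the minimum is at the vertex.
Vertex x-coordinate: x = -b/(2a)
x = -(-13) / (2 * 3)
x = 13/6
Substitute back to find the minimum value:
f(13/6) = 3 * (13/6)^2 - 13 * (13/6) + 5
= 169/12 - 169/6 + 5
= -109/12 ≈ -9.08

-9.08


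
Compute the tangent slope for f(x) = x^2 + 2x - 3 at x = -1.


The slope of the tangent line equals f'(x) at the point.
f(x) = x^2 + 2x - 3
f'(x) = 2x + 2
At x = -1:
f'(-1) = 2 * (-1) + 2
= -2 + 2
= 0

0


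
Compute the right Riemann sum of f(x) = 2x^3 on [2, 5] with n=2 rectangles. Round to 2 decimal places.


Right Riemann sum uses right endpoints of each subinterval.
Interval: [2, 5], n = 2
dx = (5 - 2) / 2 = 3/2
Right endpoints: [7/2, 5]
f values: [343/4, 250]
Sum = dx * (sum of f values)
= 3/2 * 1343/4
= 4029/8 ≈ 503.63

503.63


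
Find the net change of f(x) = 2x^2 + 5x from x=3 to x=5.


Net change = f(b) - f(a)
f(x) = 2x^2 + 5x
Compute f(5):
f(5) = 2 * 5^2 + 5 * 5 + 0
= 50 + 25 + 0
= 75
Compute f(3):
f(3) = 2 * 3^2 + 5 * 3 + 0
= 18 + 15 + 0
= 33
Net change = 75 - 33 = 42

42


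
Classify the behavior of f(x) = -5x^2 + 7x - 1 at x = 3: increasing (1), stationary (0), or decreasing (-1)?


Compute f'(x) to determine behavior:
f'(x) = -10x + 7
f'(3) = -10 * 3 + 7
= -30 + 7
= -23
Since f'(3) < 0, the function is decreasing (-1)

-1


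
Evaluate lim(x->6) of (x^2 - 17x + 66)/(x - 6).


Direct substitution gives 0/0, so we factor the numerator.
Factor: (x^2 - 17x + 66) = (x - 6)(x - 11)
Cancel the common factor (x - 6):
(x^2 - 17x + 66)/(x - 6) = (x - 11)
Now substitute x = 6:
= (6) - (11) = -5

-5


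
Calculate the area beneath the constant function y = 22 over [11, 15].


The area under a constant function y = 22 is a rectangle.
Width = 15 - 11 = 4
Height = 22
Area = width * height
= 4 * 22
= 88

88


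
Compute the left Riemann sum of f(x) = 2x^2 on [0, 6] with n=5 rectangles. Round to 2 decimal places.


Left Riemann sum uses left endpoints of each subinterval.
Interval: [0, 6], n = 5
dx = (6 - 0) / 5 = 6/5
Left endpoints: [0, 6/5, 12/5, 18/5, 24/5]
f values: [0, 72/25, 288/25, 648/25, 1152/25]
Sum = dx * (sum of f values)
= 6/5 * 432/5
= 2592/25 = 103.68

103.68


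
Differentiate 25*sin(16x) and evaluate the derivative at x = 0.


Apply the chain rule to differentiate 25*sin(16x):
d/dx [25*sin(16x)]
= 25 * cos(16x) * d/dx(16x)
= 25 * 16 * cos(16x)
= 400 * cos(16x)
Evaluate at x = 0:
= 400 * cos(0)
= 400 * 1
= 400

400


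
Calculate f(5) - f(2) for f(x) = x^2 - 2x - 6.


Net change = f(b) - f(a)
f(x) = x^2 - 2x - 6
Compute f(5):
f(5) = 1 * 5^2 - 2 * 5 - 6
= 25 - 10 - 6
= 9
Compute f(2):
f(2) = 1 * 2^2 - 2 * 2 - 6
= 4 - 4 - 6
= -6
Net change = 9 - (-6) = 15

15


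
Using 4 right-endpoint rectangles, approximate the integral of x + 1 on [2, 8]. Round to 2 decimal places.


Right Riemann sum uses right endpoints of each subinterval.
Interval: [2, 8], n = 4
dx = (8 - 2) / 4 = 3/2
Right endpoints: [7/2, 5, 13/2, 8]
f values: [9/2, 6, 15/2, 9]
Sum = dx * (sum of f values)
= 3/2 * 27
= 81/2 = 40.50

40.50


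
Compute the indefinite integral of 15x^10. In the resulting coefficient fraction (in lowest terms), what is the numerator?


Apply the power rule for integration:
integral of ax^n dx = a/(n+1) * x^(n+1) + C
integral of 15x^10 dx
= 15/11 * x^11 + C
The coefficient in lowest terms is 15/11, and its numerator is 15

15


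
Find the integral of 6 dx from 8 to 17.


The integral of a constant k over [a, b] equals k * (b - a).
integral from 8 to 17 of 6 dx
= 6 * (17 - 8)
= 6 * 9
= 54

54


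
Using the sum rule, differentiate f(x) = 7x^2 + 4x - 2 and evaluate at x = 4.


Differentiate term by term using power and sum rules:
f(x) = 7x^2 + 4x - 2
f'(x) = 14x + 4
Substitute x = 4:
f'(4) = 14 * 4 + 4
= 56 + 4
= 60

60


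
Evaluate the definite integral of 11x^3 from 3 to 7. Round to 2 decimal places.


Find the antiderivative of 11x^3:
F(x) = 11/4 * x^4
Apply the Fundamental Theorem of Calculus:
F(7) - F(3)
= 11/4 * 7^4 - 11/4 * 3^4
= 11/4 * (2401 - 81)
= 11/4 * 2320
= 6380 = 6380.00

6380.00


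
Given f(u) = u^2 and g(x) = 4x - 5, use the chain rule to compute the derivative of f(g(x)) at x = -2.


Using the chain rule: (f(g(x)))' = f'(g(x)) * g'(x)
First, find g(-2):
g(-2) = 4 * (-2) - 5 = -13
Next, f'(u) = 2u
And g'(x) = 4
So f'(g(-2)) * g'(-2)
= 2 * (-13) * 4
= -104

-104


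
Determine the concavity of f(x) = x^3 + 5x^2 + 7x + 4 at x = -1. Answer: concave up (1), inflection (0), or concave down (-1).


Concavity is determined by the sign of f''(x).
f(x) = x^3 + 5x^2 + 7x + 4
f'(x) = 3x^2 + 10x + 7
f''(x) = 6x + 10
f''(-1) = 6 * (-1) + 10
= -6 + 10
= 4
Since f''(-1) > 0, the function is concave up (1)

1


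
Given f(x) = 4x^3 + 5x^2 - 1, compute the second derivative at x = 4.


First derivative:
f'(x) = 12x^2 + 10x
Second derivative:
f''(x) = 24x + 10
Substitute x = 4:
f''(4) = 24 * 4 + 10
= 96 + 10
= 106

106


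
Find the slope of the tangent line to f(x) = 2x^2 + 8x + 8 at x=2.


The slope of the tangent line equals f'(x) at the point.
f(x) = 2x^2 + 8x + 8
f'(x) = 4x + 8
At x = 2:
f'(2) = 4 * 2 + 8
= 8 + 8
= 16

16


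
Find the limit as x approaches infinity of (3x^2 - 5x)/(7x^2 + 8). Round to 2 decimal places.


For limits at infinity with equal-degree polynomials,
we compare leading coefficients.
Numerator leading term: 3x^2
Denominator leading term: 7x^2
Divide both by x^2:
lim = (3 - 5/x) / (7 + 8/x^2)
As x -> infinity, the 1/x and 1/x^2 terms vanish:
= 3/7 ≈ 0.43

0.43


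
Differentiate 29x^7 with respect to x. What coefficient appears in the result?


We apply the power rule: d/dx [ax^n] = a*n * x^(n-1)
d/dx [29x^7]
= 29 * 7 * x^(7-1)
= 203x^6
The coefficient is 203

203


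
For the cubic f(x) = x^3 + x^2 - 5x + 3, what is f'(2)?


Differentiate f(x) = x^3 + x^2 - 5x + 3 term by term:
f'(x) = 3x^2 + 2x - 5
Substitute x = 2:
f'(2) = 3 * 2^2 + 2 * 2 - 5
= 12 + 4 - 5
= 11

11


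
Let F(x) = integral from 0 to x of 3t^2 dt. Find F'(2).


By the Fundamental Theorem of Calculus (Part 1):
If F(x) = integral from 0 to x of f(t) dt, then F'(x) = f(x)
Here f(t) = 3t^2
So F'(x) = 3x^2
Evaluate at x = 2:
F'(2) = 3 * 2^2
= 3 * 4
= 12

12


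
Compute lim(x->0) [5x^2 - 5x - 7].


Since polynomials are continuous, we use direct substitution.
lim(x->0) of 5x^2 - 5x - 7
= 5 * 0^2 - 5 * 0 - 7
= 0 + 0 - 7
= -7

-7


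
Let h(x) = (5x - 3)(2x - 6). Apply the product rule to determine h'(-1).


Let u(x) = 5x - 3 and v(x) = 2x - 6
u'(x) = 5
v'(x) = 2
Product rule: h'(x) = u'(x)*v(x) + u(x)*v'(x)
= 5 * (2x - 6) + (5x - 3) * 2
At x = -1:
u(-1) = 5 * (-1) - 3 = -8
v(-1) = 2 * (-1) - 6 = -8
h'(-1) = 5 * (-8) + (-8) * 2
= -40 - 16
= -56

-56


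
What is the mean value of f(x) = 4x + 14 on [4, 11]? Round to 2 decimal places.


Average value = 1/(b-a) * integral from a to b of f(x) dx
First compute the integral of 4x + 14:
F(x) = 2x^2 + 14x
F(11) = 2 * 121 + 14 * 11 = 396
F(4) = 2 * 16 + 14 * 4 = 88
Integral = 396 - 88 = 308
Average = 308 / (11 - 4) = 308 / 7
= 44 = 44.00

44.00


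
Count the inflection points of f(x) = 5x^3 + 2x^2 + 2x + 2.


Inflection points occur where f''(x) = 0 and concavity changes.
f(x) = 5x^3 + 2x^2 + 2x + 2
f'(x) = 15x^2 + 4x + 2
f''(x) = 30x + 4
Set f''(x) = 0:
30x + 4 = 0
x = -4 / 30 = -2/15
Since f''(x) is linear (degree 1), it changes sign at this point.
Therefore there is exactly 1 inflection point.

1


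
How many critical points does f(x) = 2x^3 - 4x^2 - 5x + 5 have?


Find where f'(x) = 0:
f(x) = 2x^3 - 4x^2 - 5x + 5
f'(x) = 6x^2 - 8x - 5
This is a quadratic in x. Use the discriminant to count real roots.
Discriminant = (-8)^2 - 4 * 6 * (-5)
= 64 - (-120)
= 184
Since discriminant > 0, f'(x) = 0 has 2 real solutions.
Number of critical points: 2

2


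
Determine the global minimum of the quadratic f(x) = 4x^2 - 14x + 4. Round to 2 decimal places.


For a quadratic f(x) = ax^2 + bx + c with a > 0, the minimum is at the vertex.
Vertex x-coordinate: x = -b/(2a)
x = -(-14) / (2 * 4)
x = 14/8 = 7/4
Substitute back to find the minimum value:
f(7/4) = 4 * (7/4)^2 - 14 * (7/4) + 4
= 49/4 - 49/2 + 4
= -33/4 = -8.25

-8.25


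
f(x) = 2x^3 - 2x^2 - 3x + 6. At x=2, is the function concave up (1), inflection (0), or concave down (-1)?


Concavity is determined by the sign of f''(x).
f(x) = 2x^3 - 2x^2 - 3x + 6
f'(x) = 6x^2 - 4x - 3
f''(x) = 12x - 4
f''(2) = 12 * 2 - 4
= 24 - 4
= 20
Since f''(2) > 0, the function is concave up (1)

1


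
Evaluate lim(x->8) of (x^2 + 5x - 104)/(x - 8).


Direct substitution gives 0/0, so we factor the numerator.
Factor: (x^2 + 5x - 104) = (x - 8)(x + 13)
Cancel the common factor (x - 8):
(x^2 + 5x - 104)/(x - 8) = (x + 13)
Now substitute x = 8:
= (8) - (-13) = 21

21


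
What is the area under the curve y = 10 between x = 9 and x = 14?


The area under a constant function y = 10 is a rectangle.
Width = 14 - 9 = 5
Height = 10
Area = width * height
= 5 * 10
= 50

50


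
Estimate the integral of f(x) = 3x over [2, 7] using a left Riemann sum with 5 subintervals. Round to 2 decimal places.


Left Riemann sum uses left endpoints of each subinterval.
Interval: [2, 7], n = 5
dx = (7 - 2) / 5 = 1
Left endpoints: [2, 3, 4, 5, 6]
f values: [6, 9, 12, 15, 18]
Sum = dx * (sum of f values)
= 1 * 60
= 60 = 60.00

60.00


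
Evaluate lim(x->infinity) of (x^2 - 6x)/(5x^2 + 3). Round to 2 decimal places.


For limits at infinity with equal-degree polynomials,
we compare leading coefficients.
Numerator leading term: x^2
Denominator leading term: 5x^2
Divide both by x^2:
lim = (1 - 6/x) / (5 + 3/x^2)
As x -> infinity, the 1/x and 1/x^2 terms vanish:
= 1/5 = 0.20

0.20


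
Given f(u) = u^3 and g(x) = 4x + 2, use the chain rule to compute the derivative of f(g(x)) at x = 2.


Using the chain rule: (f(g(x)))' = f'(g(x)) * g'(x)
First, find g(2):
g(2) = 4 * 2 + 2 = 10
Next, f'(u) = 3u^2
And g'(x) = 4
So f'(g(2)) * g'(2)
= 3 * 10^2 * 4
= 3 * 100 * 4
= 1200

1200
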